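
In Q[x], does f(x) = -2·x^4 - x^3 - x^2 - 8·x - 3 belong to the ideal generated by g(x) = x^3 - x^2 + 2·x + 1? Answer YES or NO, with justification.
YES

In Q[x] the ideal (g) consists of all multiples of g, so f ∈ (g) iff g | f, i.e. iff the remainder of f on division by g is 0. Divide f by g (g is monic, so eliminate the leading term of the running remainder at each step):
  leading term -2·x^4: subtract (-2·x)·g(x) = -2·x^4 + 2·x^3 - 4·x^2 - 2·x, leaving -3·x^3 + 3·x^2 - 6·x - 3
  leading term -3·x^3: subtract (-3)·g(x) = -3·x^3 + 3·x^2 - 6·x - 3, leaving 0
The remainder is 0, so f(x) = g(x) · h(x) with h(x) = -2·x - 3. Hence g | f, i.e. f ∈ (g).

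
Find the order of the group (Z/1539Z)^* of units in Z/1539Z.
|(Z/1539Z)^*| = 972

(Z/1539Z)^* consists of the classes a with gcd(a, 1539) = 1, so its order is φ(1539). φ is multiplicative, with φ(p^e) = p^e − p^(e−1). Factorise 1539 = 3^4 · 19. Then
  φ(1539) = (3^4 − 3^3) · (19 − 1) = 54 · 18 = 972.
Thus |(Z/1539Z)^*| = 972.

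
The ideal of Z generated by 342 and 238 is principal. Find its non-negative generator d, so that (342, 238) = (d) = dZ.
In the PID Z, (a, b) is generated by gcd(a, b). Compute gcd(342, 238) with the extended Euclidean algorithm, tracking rows (r, s, t) with s·342 + t·238 = r:
  row A: (342, 1, 0)   [1·342 + 0·238 = 342]
  row B: (238, 0, 1)   [0·342 + 1·238 = 238]
  342 = 1·238 + 104   → row C = row A − 1·row B = (104, 1, −1)   [check: 1·342 − 1·238 = 104]
  238 = 2·104 + 30   → row D = row B − 2·row C = (30, −2, 3)   [check: −2·342 + 3·238 = 30]
  104 = 3·30 + 14   → row E = row C − 3·row D = (14, 7, −10)   [check: 7·342 − 10·238 = 14]
  30 = 2·14 + 2   → row F = row D − 2·row E = (2, −16, 23)   [check: −16·342 + 23·238 = 2]
  14 = 7·2 + 0   → remainder 0, stop. gcd = 2 (last nonzero row F).
So gcd(342, 238) = 2, with Bézout identity −16·342 + 23·238 = 2. Containment (⊇): the Bézout identity exhibits 2 as an element of (342, 238), giving (2) ⊆ (342, 238). Containment (⊆): since 2 | 342 and 2 | 238 (342 = 2·171, 238 = 2·119), every Z-linear combination of 342 and 238 is divisible by 2, so (342, 238) ⊆ (2). Therefore (342, 238) = (2), d = 2.

Final answer: (342, 238) = (2); d = 2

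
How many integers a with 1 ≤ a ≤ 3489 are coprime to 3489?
2324

The number of a ∈ {1, ..., 3489} with gcd(a, 3489) = 1 is by definition Euler's totient φ(3489). φ is multiplicative, with φ(p^e) = p^e − p^(e−1). Factorise 3489 = 3 · 1163. Then
  φ(3489) = (3 − 1) · (1163 − 1) = 2 · 1162 = 2324.
So there are 2324 such integers.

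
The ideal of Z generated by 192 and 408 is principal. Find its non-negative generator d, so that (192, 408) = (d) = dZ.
In the PID Z, (a, b) is generated by gcd(a, b). Compute gcd(408, 192) with the extended Euclidean algorithm, tracking rows (r, s, t) with s·408 + t·192 = r:
  row A: (408, 1, 0)   [1·408 + 0·192 = 408]
  row B: (192, 0, 1)   [0·408 + 1·192 = 192]
  408 = 2·192 + 24   → row C = row A − 2·row B = (24, 1, −2)   [check: 1·408 − 2·192 = 24]
  192 = 8·24 + 0   → remainder 0, stop. gcd = 24 (last nonzero row C).
So gcd(192, 408) = 24, with Bézout identity 1·408 − 2·192 = 24. Containment (⊇): the Bézout identity exhibits 24 as an element of (192, 408), giving (24) ⊆ (192, 408). Containment (⊆): since 24 | 192 and 24 | 408 (192 = 24·8, 408 = 24·17), every Z-linear combination of 192 and 408 is divisible by 24, so (192, 408) ⊆ (24). Therefore (192, 408) = (24), d = 24.

Final answer: (192, 408) = (24); d = 24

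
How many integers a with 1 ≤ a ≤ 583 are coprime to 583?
The number of a ∈ {1, ..., 583} with gcd(a, 583) = 1 is by definition Euler's totient φ(583). φ is multiplicative, with φ(p^e) = p^e − p^(e−1). Factorise 583 = 11 · 53. Then
  φ(583) = (11 − 1) · (53 − 1) = 10 · 52 = 520.
So there are 520 such integers.

Final answer: 520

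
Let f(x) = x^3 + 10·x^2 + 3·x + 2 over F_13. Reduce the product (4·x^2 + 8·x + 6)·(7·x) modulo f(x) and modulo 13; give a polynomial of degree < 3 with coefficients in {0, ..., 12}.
Multiply as integer polynomials: a · b = 28·x^3 + 56·x^2 + 42·x. Reducing coefficients mod 13: a · b ≡ 2·x^3 + 4·x^2 + 3·x. Now divide by f(x) = x^3 + 10·x^2 + 3·x + 2 in F_13[x], eliminating the leading term at each step:
  leading term 2·x^3: subtract (2)·f(x) = 2·x^3 + 7·x^2 + 6·x + 4, leaving 10·x^2 + 10·x + 9 (coefficients mod 13)
The degree is now < 3, so this is the remainder. Hence a · b ≡ 10·x^2 + 10·x + 9 in F_13[x]/(f).

Final answer: a · b ≡ 10·x^2 + 10·x + 9 (mod f(x))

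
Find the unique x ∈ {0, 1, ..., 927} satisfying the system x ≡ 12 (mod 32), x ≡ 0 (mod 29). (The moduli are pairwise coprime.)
The moduli 32, 29 are pairwise coprime, so by the CRT there is a unique solution mod 32·29 = 928.
Solve by successive substitution. Start with x ≡ 12 (mod 32).
  Combine with x ≡ 0 (mod 29): write x = 12 + 32·t and require 12 + 32·t ≡ 0 (mod 29), i.e. 32·t ≡ 0 − 12 ≡ 17 (mod 29). Since 32^(−1) ≡ 10 (mod 29) (32 ≡ 3 (mod 29)), t ≡ 10·17 ≡ 25 (mod 29). So x ≡ 12 + 32·25 = 812 (mod 928).
Unique solution in [0, 928): x = 812.

Final answer: x ≡ 812 (mod 928); the representative in [0, 928) is 812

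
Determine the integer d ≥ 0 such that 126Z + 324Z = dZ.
In the PID Z, (a, b) is generated by gcd(a, b). Compute gcd(324, 126) with the extended Euclidean algorithm, tracking rows (r, s, t) with s·324 + t·126 = r:
  row A: (324, 1, 0)   [1·324 + 0·126 = 324]
  row B: (126, 0, 1)   [0·324 + 1·126 = 126]
  324 = 2·126 + 72   → row C = row A − 2·row B = (72, 1, −2)   [check: 1·324 − 2·126 = 72]
  126 = 1·72 + 54   → row D = row B − 1·row C = (54, −1, 3)   [check: −1·324 + 3·126 = 54]
  72 = 1·54 + 18   → row E = row C − 1·row D = (18, 2, −5)   [check: 2·324 − 5·126 = 18]
  54 = 3·18 + 0   → remainder 0, stop. gcd = 18 (last nonzero row E).
So gcd(126, 324) = 18, with Bézout identity 2·324 − 5·126 = 18. Containment (⊇): the Bézout identity exhibits 18 as an element of (126, 324), giving (18) ⊆ (126, 324). Containment (⊆): since 18 | 126 and 18 | 324 (126 = 18·7, 324 = 18·18), every Z-linear combination of 126 and 324 is divisible by 18, so (126, 324) ⊆ (18). Therefore (126, 324) = (18), d = 18.

Final answer: (126, 324) = (18); d = 18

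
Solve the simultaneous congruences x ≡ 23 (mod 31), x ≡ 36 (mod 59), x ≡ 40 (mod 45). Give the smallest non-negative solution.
x ≡ 30775 (mod 82305); the representative in [0, 82305) is 30775

The moduli 31, 59, 45 are pairwise coprime, so by the CRT there is a unique solution mod 31·59·45 = 82305.
Solve by successive substitution. Start with x ≡ 23 (mod 31).
  Combine with x ≡ 36 (mod 59): write x = 23 + 31·t and require 23 + 31·t ≡ 36 (mod 59), i.e. 31·t ≡ 36 − 23 ≡ 13 (mod 59). Since 31^(−1) ≡ 40 (mod 59), t ≡ 40·13 ≡ 48 (mod 59). So x ≡ 23 + 31·48 = 1511 (mod 1829).
  Combine with x ≡ 40 (mod 45): write x = 1511 + 1829·t and require 1511 + 1829·t ≡ 40 (mod 45), i.e. 1829·t ≡ 40 − 1511 ≡ 14 (mod 45). Since 1829^(−1) ≡ 14 (mod 45) (1829 ≡ 29 (mod 45)), t ≡ 14·14 ≡ 16 (mod 45). So x ≡ 1511 + 1829·16 = 30775 (mod 82305).
Unique solution in [0, 82305): x = 30775.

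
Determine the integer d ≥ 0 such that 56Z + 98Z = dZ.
In the PID Z, (a, b) is generated by gcd(a, b). Compute gcd(98, 56) with the extended Euclidean algorithm, tracking rows (r, s, t) with s·98 + t·56 = r:
  row A: (98, 1, 0)   [1·98 + 0·56 = 98]
  row B: (56, 0, 1)   [0·98 + 1·56 = 56]
  98 = 1·56 + 42   → row C = row A − 1·row B = (42, 1, −1)   [check: 1·98 − 1·56 = 42]
  56 = 1·42 + 14   → row D = row B − 1·row C = (14, −1, 2)   [check: −1·98 + 2·56 = 14]
  42 = 3·14 + 0   → remainder 0, stop. gcd = 14 (last nonzero row D).
So gcd(56, 98) = 14, with Bézout identity −1·98 + 2·56 = 14. Containment (⊇): the Bézout identity exhibits 14 as an element of (56, 98), giving (14) ⊆ (56, 98). Containment (⊆): since 14 | 56 and 14 | 98 (56 = 14·4, 98 = 14·7), every Z-linear combination of 56 and 98 is divisible by 14, so (56, 98) ⊆ (14). Therefore (56, 98) = (14), d = 14.

Final answer: (56, 98) = (14); d = 14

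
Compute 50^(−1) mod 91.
Apply the extended Euclidean algorithm to (91, 50), tracking rows (r, s, t) with s·91 + t·50 = r. Each division r_prev = q·r_cur + r_new produces the new row as (previous row) − q·(current row):
  row A: (91, 1, 0)   [1·91 + 0·50 = 91]
  row B: (50, 0, 1)   [0·91 + 1·50 = 50]
  91 = 1·50 + 41   → row C = row A − 1·row B = (41, 1, −1)   [check: 1·91 − 1·50 = 41]
  50 = 1·41 + 9   → row D = row B − 1·row C = (9, −1, 2)   [check: −1·91 + 2·50 = 9]
  41 = 4·9 + 5   → row E = row C − 4·row D = (5, 5, −9)   [check: 5·91 − 9·50 = 5]
  9 = 1·5 + 4   → row F = row D − 1·row E = (4, −6, 11)   [check: −6·91 + 11·50 = 4]
  5 = 1·4 + 1   → row G = row E − 1·row F = (1, 11, −20)   [check: 11·91 − 20·50 = 1]
  4 = 4·1 + 0   → remainder 0, stop. gcd = 1 (last nonzero row G).
The gcd is 1, so 50 is invertible mod 91. The last nonzero row gives 11·91 − 20·50 = 1, so t = −20. So 50^(−1) ≡ −20 ≡ 71 (mod 91). Verify: 50 · 71 = 3550 ≡ 1 (mod 91). ✓

Final answer: 50^(−1) ≡ 71 (mod 91)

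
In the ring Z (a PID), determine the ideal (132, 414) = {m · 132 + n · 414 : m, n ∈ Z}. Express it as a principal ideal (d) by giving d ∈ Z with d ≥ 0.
In the PID Z, (a, b) is generated by gcd(a, b). Compute gcd(414, 132) with the extended Euclidean algorithm, tracking rows (r, s, t) with s·414 + t·132 = r:
  row A: (414, 1, 0)   [1·414 + 0·132 = 414]
  row B: (132, 0, 1)   [0·414 + 1·132 = 132]
  414 = 3·132 + 18   → row C = row A − 3·row B = (18, 1, −3)   [check: 1·414 − 3·132 = 18]
  132 = 7·18 + 6   → row D = row B − 7·row C = (6, −7, 22)   [check: −7·414 + 22·132 = 6]
  18 = 3·6 + 0   → remainder 0, stop. gcd = 6 (last nonzero row D).
So gcd(132, 414) = 6, with Bézout identity −7·414 + 22·132 = 6. Containment (⊇): the Bézout identity exhibits 6 as an element of (132, 414), giving (6) ⊆ (132, 414). Containment (⊆): since 6 | 132 and 6 | 414 (132 = 6·22, 414 = 6·69), every Z-linear combination of 132 and 414 is divisible by 6, so (132, 414) ⊆ (6). Therefore (132, 414) = (6), d = 6.

Final answer: (132, 414) = (6); d = 6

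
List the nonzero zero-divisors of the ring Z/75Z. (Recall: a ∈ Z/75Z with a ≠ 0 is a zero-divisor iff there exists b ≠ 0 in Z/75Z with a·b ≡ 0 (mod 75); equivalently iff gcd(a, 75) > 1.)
An element a ∈ Z/75Z (with a ≠ 0) is a zero-divisor iff gcd(a, 75) > 1 (because a is a unit precisely when gcd(a, n) = 1, and in Z/nZ every nonzero, non-unit element is a zero-divisor). Scan a = 1, ..., 74 and keep those with gcd(a, 75) > 1:
  gcd(3, 75) = 3, gcd(5, 75) = 5, gcd(6, 75) = 3, gcd(9, 75) = 3, gcd(10, 75) = 5, gcd(12, 75) = 3, gcd(15, 75) = 15, gcd(18, 75) = 3, gcd(20, 75) = 5, gcd(21, 75) = 3, gcd(24, 75) = 3, gcd(25, 75) = 25, gcd(27, 75) = 3, gcd(30, 75) = 15, gcd(33, 75) = 3, gcd(35, 75) = 5, gcd(36, 75) = 3, gcd(39, 75) = 3, gcd(40, 75) = 5, gcd(42, 75) = 3, gcd(45, 75) = 15, gcd(48, 75) = 3, gcd(50, 75) = 25, gcd(51, 75) = 3, gcd(54, 75) = 3, gcd(55, 75) = 5, gcd(57, 75) = 3, gcd(60, 75) = 15, gcd(63, 75) = 3, gcd(65, 75) = 5, gcd(66, 75) = 3, gcd(69, 75) = 3, gcd(70, 75) = 5, gcd(72, 75) = 3.
All other a ∈ {1, ..., 74} have gcd(a, 75) = 1 and are units. So the nonzero zero-divisors are exactly the 34 values of a appearing in this scan.

Final answer: nonzero zero-divisors of Z/75Z = {3, 5, 6, 9, 10, 12, 15, 18, 20, 21, 24, 25, 27, 30, 33, 35, 36, 39, 40, 42, 45, 48, 50, 51, 54, 55, 57, 60, 63, 65, 66, 69, 70, 72}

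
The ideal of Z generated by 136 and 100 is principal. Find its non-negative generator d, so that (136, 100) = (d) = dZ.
In the PID Z, (a, b) is generated by gcd(a, b). Compute gcd(136, 100) with the extended Euclidean algorithm, tracking rows (r, s, t) with s·136 + t·100 = r:
  row A: (136, 1, 0)   [1·136 + 0·100 = 136]
  row B: (100, 0, 1)   [0·136 + 1·100 = 100]
  136 = 1·100 + 36   → row C = row A − 1·row B = (36, 1, −1)   [check: 1·136 − 1·100 = 36]
  100 = 2·36 + 28   → row D = row B − 2·row C = (28, −2, 3)   [check: −2·136 + 3·100 = 28]
  36 = 1·28 + 8   → row E = row C − 1·row D = (8, 3, −4)   [check: 3·136 − 4·100 = 8]
  28 = 3·8 + 4   → row F = row D − 3·row E = (4, −11, 15)   [check: −11·136 + 15·100 = 4]
  8 = 2·4 + 0   → remainder 0, stop. gcd = 4 (last nonzero row F).
So gcd(136, 100) = 4, with Bézout identity −11·136 + 15·100 = 4. Containment (⊇): the Bézout identity exhibits 4 as an element of (136, 100), giving (4) ⊆ (136, 100). Containment (⊆): since 4 | 136 and 4 | 100 (136 = 4·34, 100 = 4·25), every Z-linear combination of 136 and 100 is divisible by 4, so (136, 100) ⊆ (4). Therefore (136, 100) = (4), d = 4.

Final answer: (136, 100) = (4); d = 4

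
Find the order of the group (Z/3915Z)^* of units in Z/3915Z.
(Z/3915Z)^* consists of the classes a with gcd(a, 3915) = 1, so its order is φ(3915). φ is multiplicative, with φ(p^e) = p^e − p^(e−1). Factorise 3915 = 3^3 · 5 · 29. Then
  φ(3915) = (3^3 − 3^2) · (5 − 1) · (29 − 1) = 18 · 4 · 28 = 2016.
Thus |(Z/3915Z)^*| = 2016.

Final answer: |(Z/3915Z)^*| = 2016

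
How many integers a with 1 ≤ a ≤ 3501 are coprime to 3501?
2328

The number of a ∈ {1, ..., 3501} with gcd(a, 3501) = 1 is by definition Euler's totient φ(3501). φ is multiplicative, with φ(p^e) = p^e − p^(e−1). Factorise 3501 = 3^2 · 389. Then
  φ(3501) = (3^2 − 3^1) · (389 − 1) = 6 · 388 = 2328.
So there are 2328 such integers.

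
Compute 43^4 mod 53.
Use repeated squaring. Binary(4) = 100. Walk through the bits of the exponent 4 left-to-right: at each bit after the leading one, square the running value, then multiply by 43 if the bit is 1 (always reducing mod 53):
  bit 1 = 1 (leading): start with 43.
  bit 2 = 0: square 43^2 = 1849 ≡ 47 (mod 53).
  bit 3 = 0: square 47^2 = 2209 ≡ 36 (mod 53).
Final value: 43^4 ≡ 36 (mod 53).

Final answer: 36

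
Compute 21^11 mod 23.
22

Use repeated squaring. Binary(11) = 1011. Walk through the bits of the exponent 11 left-to-right: at each bit after the leading one, square the running value, then multiply by 21 if the bit is 1 (always reducing mod 23):
  bit 1 = 1 (leading): start with 21.
  bit 2 = 0: square 21^2 = 441 ≡ 4 (mod 23).
  bit 3 = 1: square 4^2 = 16; bit is 1, so multiply 16·21 = 336 ≡ 14 (mod 23).
  bit 4 = 1: square 14^2 = 196 ≡ 12; bit is 1, so multiply 12·21 = 252 ≡ 22 (mod 23).
Final value: 21^11 ≡ 22 (mod 23).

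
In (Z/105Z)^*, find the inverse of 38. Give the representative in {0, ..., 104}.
38^(−1) ≡ 47 (mod 105)

Apply the extended Euclidean algorithm to (105, 38), tracking rows (r, s, t) with s·105 + t·38 = r. Each division r_prev = q·r_cur + r_new produces the new row as (previous row) − q·(current row):
  row A: (105, 1, 0)   [1·105 + 0·38 = 105]
  row B: (38, 0, 1)   [0·105 + 1·38 = 38]
  105 = 2·38 + 29   → row C = row A − 2·row B = (29, 1, −2)   [check: 1·105 − 2·38 = 29]
  38 = 1·29 + 9   → row D = row B − 1·row C = (9, −1, 3)   [check: −1·105 + 3·38 = 9]
  29 = 3·9 + 2   → row E = row C − 3·row D = (2, 4, −11)   [check: 4·105 − 11·38 = 2]
  9 = 4·2 + 1   → row F = row D − 4·row E = (1, −17, 47)   [check: −17·105 + 47·38 = 1]
  2 = 2·1 + 0   → remainder 0, stop. gcd = 1 (last nonzero row F).
The gcd is 1, so 38 is invertible mod 105. The last nonzero row gives −17·105 + 47·38 = 1, so t = 47. So 38^(−1) ≡ 47 (mod 105). Verify: 38 · 47 = 1786 ≡ 1 (mod 105). ✓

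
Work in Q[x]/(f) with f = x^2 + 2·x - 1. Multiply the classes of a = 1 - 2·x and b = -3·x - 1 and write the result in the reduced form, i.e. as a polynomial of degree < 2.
First multiply in Q[x] without reducing: a · b = 6·x^2 - x - 1. Now divide by f(x) = x^2 + 2·x - 1, eliminating the leading term at each step:
  leading term 6·x^2: subtract (6)·f(x) = 6·x^2 + 12·x - 6, leaving 5 - 13·x
The degree is now < 2, so this is the remainder. Hence a · b ≡ 5 - 13·x in Q[x]/(f).

Final answer: a · b ≡ 5 - 13·x (mod f(x))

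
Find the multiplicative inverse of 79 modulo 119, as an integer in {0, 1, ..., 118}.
79^(−1) ≡ 116 (mod 119)

Apply the extended Euclidean algorithm to (119, 79), tracking rows (r, s, t) with s·119 + t·79 = r. Each division r_prev = q·r_cur + r_new produces the new row as (previous row) − q·(current row):
  row A: (119, 1, 0)   [1·119 + 0·79 = 119]
  row B: (79, 0, 1)   [0·119 + 1·79 = 79]
  119 = 1·79 + 40   → row C = row A − 1·row B = (40, 1, −1)   [check: 1·119 − 1·79 = 40]
  79 = 1·40 + 39   → row D = row B − 1·row C = (39, −1, 2)   [check: −1·119 + 2·79 = 39]
  40 = 1·39 + 1   → row E = row C − 1·row D = (1, 2, −3)   [check: 2·119 − 3·79 = 1]
  39 = 39·1 + 0   → remainder 0, stop. gcd = 1 (last nonzero row E).
The gcd is 1, so 79 is invertible mod 119. The last nonzero row gives 2·119 − 3·79 = 1, so t = −3. So 79^(−1) ≡ −3 ≡ 116 (mod 119). Verify: 79 · 116 = 9164 ≡ 1 (mod 119). ✓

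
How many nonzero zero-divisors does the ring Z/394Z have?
Z/394Z has 197 nonzero zero-divisors

In Z/394Z each nonzero element is either a unit (gcd with 394 is 1) or a zero-divisor (gcd > 1). The number of units is φ(394): factorise 394 = 2 · 197, so φ(394) = (2 − 1) · (197 − 1) = 1 · 196 = 196. The nonzero elements number 394 − 1 = 393. Hence the nonzero zero-divisors number 393 − 196 = 197.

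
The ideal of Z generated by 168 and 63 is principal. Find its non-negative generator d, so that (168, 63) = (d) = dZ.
In the PID Z, (a, b) is generated by gcd(a, b). Compute gcd(168, 63) with the extended Euclidean algorithm, tracking rows (r, s, t) with s·168 + t·63 = r:
  row A: (168, 1, 0)   [1·168 + 0·63 = 168]
  row B: (63, 0, 1)   [0·168 + 1·63 = 63]
  168 = 2·63 + 42   → row C = row A − 2·row B = (42, 1, −2)   [check: 1·168 − 2·63 = 42]
  63 = 1·42 + 21   → row D = row B − 1·row C = (21, −1, 3)   [check: −1·168 + 3·63 = 21]
  42 = 2·21 + 0   → remainder 0, stop. gcd = 21 (last nonzero row D).
So gcd(168, 63) = 21, with Bézout identity −1·168 + 3·63 = 21. Containment (⊇): the Bézout identity exhibits 21 as an element of (168, 63), giving (21) ⊆ (168, 63). Containment (⊆): since 21 | 168 and 21 | 63 (168 = 21·8, 63 = 21·3), every Z-linear combination of 168 and 63 is divisible by 21, so (168, 63) ⊆ (21). Therefore (168, 63) = (21), d = 21.

Final answer: (168, 63) = (21); d = 21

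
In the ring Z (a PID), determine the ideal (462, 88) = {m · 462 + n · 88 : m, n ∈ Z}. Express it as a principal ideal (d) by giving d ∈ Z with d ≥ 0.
In the PID Z, (a, b) is generated by gcd(a, b). Compute gcd(462, 88) with the extended Euclidean algorithm, tracking rows (r, s, t) with s·462 + t·88 = r:
  row A: (462, 1, 0)   [1·462 + 0·88 = 462]
  row B: (88, 0, 1)   [0·462 + 1·88 = 88]
  462 = 5·88 + 22   → row C = row A − 5·row B = (22, 1, −5)   [check: 1·462 − 5·88 = 22]
  88 = 4·22 + 0   → remainder 0, stop. gcd = 22 (last nonzero row C).
So gcd(462, 88) = 22, with Bézout identity 1·462 − 5·88 = 22. Containment (⊇): the Bézout identity exhibits 22 as an element of (462, 88), giving (22) ⊆ (462, 88). Containment (⊆): since 22 | 462 and 22 | 88 (462 = 22·21, 88 = 22·4), every Z-linear combination of 462 and 88 is divisible by 22, so (462, 88) ⊆ (22). Therefore (462, 88) = (22), d = 22.

Final answer: (462, 88) = (22); d = 22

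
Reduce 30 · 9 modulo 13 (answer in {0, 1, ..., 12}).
Reduce the factors first: 30 ≡ 4 (mod 13), so 30 · 9 ≡ 4 · 9 (mod 13). 4 · 9 = 36. Dividing by 13: 36 = 2·13 + 10. So (30 · 9) mod 13 = 10.

Final answer: 10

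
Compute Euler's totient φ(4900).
φ(4900) = 1680

φ is multiplicative, with φ(p^e) = p^e − p^(e−1). Factorise 4900 = 2^2 · 5^2 · 7^2. Then
  φ(4900) = (2^2 − 2^1) · (5^2 − 5^1) · (7^2 − 7^1) = 2 · 20 · 42 = 1680.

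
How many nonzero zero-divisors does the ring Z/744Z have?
In Z/744Z each nonzero element is either a unit (gcd with 744 is 1) or a zero-divisor (gcd > 1). The number of units is φ(744): factorise 744 = 2^3 · 3 · 31, so φ(744) = (2^3 − 2^2) · (3 − 1) · (31 − 1) = 4 · 2 · 30 = 240. The nonzero elements number 744 − 1 = 743. Hence the nonzero zero-divisors number 743 − 240 = 503.

Final answer: Z/744Z has 503 nonzero zero-divisors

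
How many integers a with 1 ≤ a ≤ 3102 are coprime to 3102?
The number of a ∈ {1, ..., 3102} with gcd(a, 3102) = 1 is by definition Euler's totient φ(3102). φ is multiplicative, with φ(p^e) = p^e − p^(e−1). Factorise 3102 = 2 · 3 · 11 · 47. Then
  φ(3102) = (2 − 1) · (3 − 1) · (11 − 1) · (47 − 1) = 1 · 2 · 10 · 46 = 920.
So there are 920 such integers.

Final answer: 920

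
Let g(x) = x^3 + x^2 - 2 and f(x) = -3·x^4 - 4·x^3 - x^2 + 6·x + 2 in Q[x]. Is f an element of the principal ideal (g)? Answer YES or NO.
YES

In Q[x] the ideal (g) consists of all multiples of g, so f ∈ (g) iff g | f, i.e. iff the remainder of f on division by g is 0. Divide f by g (g is monic, so eliminate the leading term of the running remainder at each step):
  leading term -3·x^4: subtract (-3·x)·g(x) = -3·x^4 - 3·x^3 + 6·x, leaving -x^3 - x^2 + 2
  leading term -x^3: subtract (-1)·g(x) = -x^3 - x^2 + 2, leaving 0
The remainder is 0, so f(x) = g(x) · h(x) with h(x) = -3·x - 1. Hence g | f, i.e. f ∈ (g).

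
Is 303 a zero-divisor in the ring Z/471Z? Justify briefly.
gcd(303, 471) = 3 > 1, so 303 is not a unit in Z/471Z. In Z/nZ every nonzero non-unit is a zero-divisor: explicitly, take b = 471/gcd = 157 ≠ 0 (mod 471); then 303·157 = 47571 = 101·471, i.e. 303·157 ≡ 0 (mod 471). So 303 is a zero-divisor.

Final answer: YES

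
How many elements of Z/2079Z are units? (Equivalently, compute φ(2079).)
Z/2079Z has φ(2079) = 1080 units

An element a ∈ Z/2079Z is a unit iff gcd(a, 2079) = 1, so the number of units is φ(2079). φ is multiplicative, with φ(p^e) = p^e − p^(e−1). Factorise 2079 = 3^3 · 7 · 11. Then
  φ(2079) = (3^3 − 3^2) · (7 − 1) · (11 − 1) = 18 · 6 · 10 = 1080.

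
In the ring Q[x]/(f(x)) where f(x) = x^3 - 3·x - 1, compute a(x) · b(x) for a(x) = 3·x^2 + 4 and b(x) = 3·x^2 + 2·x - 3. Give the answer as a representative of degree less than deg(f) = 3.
First multiply in Q[x] without reducing: a · b = 9·x^4 + 6·x^3 + 3·x^2 + 8·x - 12. Now divide by f(x) = x^3 - 3·x - 1, eliminating the leading term at each step:
  leading term 9·x^4: subtract (9·x)·f(x) = 9·x^4 - 27·x^2 - 9·x, leaving 6·x^3 + 30·x^2 + 17·x - 12
  leading term 6·x^3: subtract (6)·f(x) = 6·x^3 - 18·x - 6, leaving 30·x^2 + 35·x - 6
The degree is now < 3, so this is the remainder. Hence a · b ≡ 30·x^2 + 35·x - 6 in Q[x]/(f).

Final answer: a · b ≡ 30·x^2 + 35·x - 6 (mod f(x))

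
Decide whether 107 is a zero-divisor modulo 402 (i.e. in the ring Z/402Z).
gcd(107, 402) = 1, so 107 is a unit in Z/402Z (it has a multiplicative inverse). A unit cannot be a zero-divisor: if 107·b ≡ 0 then multiplying both sides by 107^(−1) gives b ≡ 0. So 107 is not a zero-divisor.

Final answer: NO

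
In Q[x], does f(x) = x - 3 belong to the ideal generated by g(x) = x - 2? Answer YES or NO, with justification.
NO

In Q[x] the ideal (g) consists of all multiples of g, so f ∈ (g) iff g | f, i.e. iff the remainder of f on division by g is 0. Divide f by g (g is monic, so eliminate the leading term of the running remainder at each step):
  leading term x: subtract (1)·g(x) = x - 2, leaving -1
The remainder r(x) = -1 ≠ 0 (and deg r < deg g), so g ∤ f, i.e. f ∉ (g).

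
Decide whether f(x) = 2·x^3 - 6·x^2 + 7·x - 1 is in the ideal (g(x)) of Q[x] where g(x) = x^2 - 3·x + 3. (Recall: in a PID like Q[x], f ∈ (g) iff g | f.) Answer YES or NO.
In Q[x] the ideal (g) consists of all multiples of g, so f ∈ (g) iff g | f, i.e. iff the remainder of f on division by g is 0. Divide f by g (g is monic, so eliminate the leading term of the running remainder at each step):
  leading term 2·x^3: subtract (2·x)·g(x) = 2·x^3 - 6·x^2 + 6·x, leaving x - 1
The remainder r(x) = x - 1 ≠ 0 (and deg r < deg g), so g ∤ f, i.e. f ∉ (g).

Final answer: NO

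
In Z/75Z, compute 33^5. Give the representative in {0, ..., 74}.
Use repeated squaring. Binary(5) = 101. Walk through the bits of the exponent 5 left-to-right: at each bit after the leading one, square the running value, then multiply by 33 if the bit is 1 (always reducing mod 75):
  bit 1 = 1 (leading): start with 33.
  bit 2 = 0: square 33^2 = 1089 ≡ 39 (mod 75).
  bit 3 = 1: square 39^2 = 1521 ≡ 21; bit is 1, so multiply 21·33 = 693 ≡ 18 (mod 75).
Final value: 33^5 ≡ 18 (mod 75).

Final answer: 18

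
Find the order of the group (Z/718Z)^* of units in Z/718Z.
|(Z/718Z)^*| = 358

(Z/718Z)^* consists of the classes a with gcd(a, 718) = 1, so its order is φ(718). φ is multiplicative, with φ(p^e) = p^e − p^(e−1). Factorise 718 = 2 · 359. Then
  φ(718) = (2 − 1) · (359 − 1) = 1 · 358 = 358.
Thus |(Z/718Z)^*| = 358.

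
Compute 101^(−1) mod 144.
Apply the extended Euclidean algorithm to (144, 101), tracking rows (r, s, t) with s·144 + t·101 = r. Each division r_prev = q·r_cur + r_new produces the new row as (previous row) − q·(current row):
  row A: (144, 1, 0)   [1·144 + 0·101 = 144]
  row B: (101, 0, 1)   [0·144 + 1·101 = 101]
  144 = 1·101 + 43   → row C = row A − 1·row B = (43, 1, −1)   [check: 1·144 − 1·101 = 43]
  101 = 2·43 + 15   → row D = row B − 2·row C = (15, −2, 3)   [check: −2·144 + 3·101 = 15]
  43 = 2·15 + 13   → row E = row C − 2·row D = (13, 5, −7)   [check: 5·144 − 7·101 = 13]
  15 = 1·13 + 2   → row F = row D − 1·row E = (2, −7, 10)   [check: −7·144 + 10·101 = 2]
  13 = 6·2 + 1   → row G = row E − 6·row F = (1, 47, −67)   [check: 47·144 − 67·101 = 1]
  2 = 2·1 + 0   → remainder 0, stop. gcd = 1 (last nonzero row G).
The gcd is 1, so 101 is invertible mod 144. The last nonzero row gives 47·144 − 67·101 = 1, so t = −67. So 101^(−1) ≡ −67 ≡ 77 (mod 144). Verify: 101 · 77 = 7777 ≡ 1 (mod 144). ✓

Final answer: 101^(−1) ≡ 77 (mod 144)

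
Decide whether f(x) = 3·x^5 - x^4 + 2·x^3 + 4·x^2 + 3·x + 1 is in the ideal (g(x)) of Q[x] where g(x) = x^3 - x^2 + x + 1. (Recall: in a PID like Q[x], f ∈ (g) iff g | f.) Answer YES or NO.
In Q[x] the ideal (g) consists of all multiples of g, so f ∈ (g) iff g | f, i.e. iff the remainder of f on division by g is 0. Divide f by g (g is monic, so eliminate the leading term of the running remainder at each step):
  leading term 3·x^5: subtract (3·x^2)·g(x) = 3·x^5 - 3·x^4 + 3·x^3 + 3·x^2, leaving 2·x^4 - x^3 + x^2 + 3·x + 1
  leading term 2·x^4: subtract (2·x)·g(x) = 2·x^4 - 2·x^3 + 2·x^2 + 2·x, leaving x^3 - x^2 + x + 1
  leading term x^3: subtract (1)·g(x) = x^3 - x^2 + x + 1, leaving 0
The remainder is 0, so f(x) = g(x) · h(x) with h(x) = 3·x^2 + 2·x + 1. Hence g | f, i.e. f ∈ (g).

Final answer: YES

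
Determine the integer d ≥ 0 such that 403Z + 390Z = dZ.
In the PID Z, (a, b) is generated by gcd(a, b). Compute gcd(403, 390) with the extended Euclidean algorithm, tracking rows (r, s, t) with s·403 + t·390 = r:
  row A: (403, 1, 0)   [1·403 + 0·390 = 403]
  row B: (390, 0, 1)   [0·403 + 1·390 = 390]
  403 = 1·390 + 13   → row C = row A − 1·row B = (13, 1, −1)   [check: 1·403 − 1·390 = 13]
  390 = 30·13 + 0   → remainder 0, stop. gcd = 13 (last nonzero row C).
So gcd(403, 390) = 13, with Bézout identity 1·403 − 1·390 = 13. Containment (⊇): the Bézout identity exhibits 13 as an element of (403, 390), giving (13) ⊆ (403, 390). Containment (⊆): since 13 | 403 and 13 | 390 (403 = 13·31, 390 = 13·30), every Z-linear combination of 403 and 390 is divisible by 13, so (403, 390) ⊆ (13). Therefore (403, 390) = (13), d = 13.

Final answer: (403, 390) = (13); d = 13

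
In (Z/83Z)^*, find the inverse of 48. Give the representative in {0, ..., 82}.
Apply the extended Euclidean algorithm to (83, 48), tracking rows (r, s, t) with s·83 + t·48 = r. Each division r_prev = q·r_cur + r_new produces the new row as (previous row) − q·(current row):
  row A: (83, 1, 0)   [1·83 + 0·48 = 83]
  row B: (48, 0, 1)   [0·83 + 1·48 = 48]
  83 = 1·48 + 35   → row C = row A − 1·row B = (35, 1, −1)   [check: 1·83 − 1·48 = 35]
  48 = 1·35 + 13   → row D = row B − 1·row C = (13, −1, 2)   [check: −1·83 + 2·48 = 13]
  35 = 2·13 + 9   → row E = row C − 2·row D = (9, 3, −5)   [check: 3·83 − 5·48 = 9]
  13 = 1·9 + 4   → row F = row D − 1·row E = (4, −4, 7)   [check: −4·83 + 7·48 = 4]
  9 = 2·4 + 1   → row G = row E − 2·row F = (1, 11, −19)   [check: 11·83 − 19·48 = 1]
  4 = 4·1 + 0   → remainder 0, stop. gcd = 1 (last nonzero row G).
The gcd is 1, so 48 is invertible mod 83. The last nonzero row gives 11·83 − 19·48 = 1, so t = −19. So 48^(−1) ≡ −19 ≡ 64 (mod 83). Verify: 48 · 64 = 3072 ≡ 1 (mod 83). ✓

Final answer: 48^(−1) ≡ 64 (mod 83)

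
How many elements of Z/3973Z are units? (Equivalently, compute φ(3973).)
Z/3973Z has φ(3973) = 3808 units

An element a ∈ Z/3973Z is a unit iff gcd(a, 3973) = 1, so the number of units is φ(3973). φ is multiplicative, with φ(p^e) = p^e − p^(e−1). Factorise 3973 = 29 · 137. Then
  φ(3973) = (29 − 1) · (137 − 1) = 28 · 136 = 3808.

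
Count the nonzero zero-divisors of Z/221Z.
Z/221Z has 28 nonzero zero-divisors

In Z/221Z each nonzero element is either a unit (gcd with 221 is 1) or a zero-divisor (gcd > 1). The number of units is φ(221): factorise 221 = 13 · 17, so φ(221) = (13 − 1) · (17 − 1) = 12 · 16 = 192. The nonzero elements number 221 − 1 = 220. Hence the nonzero zero-divisors number 220 − 192 = 28.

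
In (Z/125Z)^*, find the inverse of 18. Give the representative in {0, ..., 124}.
Apply the extended Euclidean algorithm to (125, 18), tracking rows (r, s, t) with s·125 + t·18 = r. Each division r_prev = q·r_cur + r_new produces the new row as (previous row) − q·(current row):
  row A: (125, 1, 0)   [1·125 + 0·18 = 125]
  row B: (18, 0, 1)   [0·125 + 1·18 = 18]
  125 = 6·18 + 17   → row C = row A − 6·row B = (17, 1, −6)   [check: 1·125 − 6·18 = 17]
  18 = 1·17 + 1   → row D = row B − 1·row C = (1, −1, 7)   [check: −1·125 + 7·18 = 1]
  17 = 17·1 + 0   → remainder 0, stop. gcd = 1 (last nonzero row D).
The gcd is 1, so 18 is invertible mod 125. The last nonzero row gives −1·125 + 7·18 = 1, so t = 7. So 18^(−1) ≡ 7 (mod 125). Verify: 18 · 7 = 126 ≡ 1 (mod 125). ✓

Final answer: 18^(−1) ≡ 7 (mod 125)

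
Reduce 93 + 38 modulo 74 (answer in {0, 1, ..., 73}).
57

Reduce the summands first: 93 ≡ 19 (mod 74), so 93 + 38 ≡ 19 + 38 (mod 74). 19 + 38 = 57; 57 = 0·74 + 57, so (93 + 38) mod 74 = 57.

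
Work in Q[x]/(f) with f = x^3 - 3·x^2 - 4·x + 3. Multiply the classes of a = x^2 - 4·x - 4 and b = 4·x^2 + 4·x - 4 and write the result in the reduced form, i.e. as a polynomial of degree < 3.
a · b ≡ -20·x^2 - 12·x + 16 (mod f(x))

First multiply in Q[x] without reducing: a · b = 4·x^4 - 12·x^3 - 36·x^2 + 16. Now divide by f(x) = x^3 - 3·x^2 - 4·x + 3, eliminating the leading term at each step:
  leading term 4·x^4: subtract (4·x)·f(x) = 4·x^4 - 12·x^3 - 16·x^2 + 12·x, leaving -20·x^2 - 12·x + 16
The degree is now < 3, so this is the remainder. Hence a · b ≡ -20·x^2 - 12·x + 16 in Q[x]/(f).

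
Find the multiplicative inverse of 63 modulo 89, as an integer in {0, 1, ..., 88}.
63^(−1) ≡ 65 (mod 89)

Apply the extended Euclidean algorithm to (89, 63), tracking rows (r, s, t) with s·89 + t·63 = r. Each division r_prev = q·r_cur + r_new produces the new row as (previous row) − q·(current row):
  row A: (89, 1, 0)   [1·89 + 0·63 = 89]
  row B: (63, 0, 1)   [0·89 + 1·63 = 63]
  89 = 1·63 + 26   → row C = row A − 1·row B = (26, 1, −1)   [check: 1·89 − 1·63 = 26]
  63 = 2·26 + 11   → row D = row B − 2·row C = (11, −2, 3)   [check: −2·89 + 3·63 = 11]
  26 = 2·11 + 4   → row E = row C − 2·row D = (4, 5, −7)   [check: 5·89 − 7·63 = 4]
  11 = 2·4 + 3   → row F = row D − 2·row E = (3, −12, 17)   [check: −12·89 + 17·63 = 3]
  4 = 1·3 + 1   → row G = row E − 1·row F = (1, 17, −24)   [check: 17·89 − 24·63 = 1]
  3 = 3·1 + 0   → remainder 0, stop. gcd = 1 (last nonzero row G).
The gcd is 1, so 63 is invertible mod 89. The last nonzero row gives 17·89 − 24·63 = 1, so t = −24. So 63^(−1) ≡ −24 ≡ 65 (mod 89). Verify: 63 · 65 = 4095 ≡ 1 (mod 89). ✓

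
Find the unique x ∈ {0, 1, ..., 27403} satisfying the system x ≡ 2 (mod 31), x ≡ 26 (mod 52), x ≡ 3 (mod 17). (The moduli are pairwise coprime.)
x ≡ 15626 (mod 27404); the representative in [0, 27404) is 15626

The moduli 31, 52, 17 are pairwise coprime, so by the CRT there is a unique solution mod 31·52·17 = 27404.
Solve by successive substitution. Start with x ≡ 2 (mod 31).
  Combine with x ≡ 26 (mod 52): write x = 2 + 31·t and require 2 + 31·t ≡ 26 (mod 52), i.e. 31·t ≡ 26 − 2 ≡ 24 (mod 52). Since 31^(−1) ≡ 47 (mod 52), t ≡ 47·24 ≡ 36 (mod 52). So x ≡ 2 + 31·36 = 1118 (mod 1612).
  Combine with x ≡ 3 (mod 17): write x = 1118 + 1612·t and require 1118 + 1612·t ≡ 3 (mod 17), i.e. 1612·t ≡ 3 − 1118 ≡ 7 (mod 17). Since 1612^(−1) ≡ 11 (mod 17) (1612 ≡ 14 (mod 17)), t ≡ 11·7 ≡ 9 (mod 17). So x ≡ 1118 + 1612·9 = 15626 (mod 27404).
Unique solution in [0, 27404): x = 15626.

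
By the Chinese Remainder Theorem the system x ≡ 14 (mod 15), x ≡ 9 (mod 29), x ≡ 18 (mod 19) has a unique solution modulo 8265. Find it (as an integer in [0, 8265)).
x ≡ 7694 (mod 8265); the representative in [0, 8265) is 7694

The moduli 15, 29, 19 are pairwise coprime, so by the CRT there is a unique solution mod 15·29·19 = 8265.
Solve by successive substitution. Start with x ≡ 14 (mod 15).
  Combine with x ≡ 9 (mod 29): write x = 14 + 15·t and require 14 + 15·t ≡ 9 (mod 29), i.e. 15·t ≡ 9 − 14 ≡ 24 (mod 29). Since 15^(−1) ≡ 2 (mod 29), t ≡ 2·24 ≡ 19 (mod 29). So x ≡ 14 + 15·19 = 299 (mod 435).
  Combine with x ≡ 18 (mod 19): write x = 299 + 435·t and require 299 + 435·t ≡ 18 (mod 19), i.e. 435·t ≡ 18 − 299 ≡ 4 (mod 19). Since 435^(−1) ≡ 9 (mod 19) (435 ≡ 17 (mod 19)), t ≡ 9·4 ≡ 17 (mod 19). So x ≡ 299 + 435·17 = 7694 (mod 8265).
Unique solution in [0, 8265): x = 7694.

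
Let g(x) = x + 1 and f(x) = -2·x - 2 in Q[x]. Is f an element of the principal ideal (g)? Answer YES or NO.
YES

In Q[x] the ideal (g) consists of all multiples of g, so f ∈ (g) iff g | f, i.e. iff the remainder of f on division by g is 0. Divide f by g (g is monic, so eliminate the leading term of the running remainder at each step):
  leading term -2·x: subtract (-2)·g(x) = -2·x - 2, leaving 0
The remainder is 0, so f(x) = g(x) · h(x) with h(x) = -2. Hence g | f, i.e. f ∈ (g).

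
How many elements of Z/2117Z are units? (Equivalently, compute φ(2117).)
An element a ∈ Z/2117Z is a unit iff gcd(a, 2117) = 1, so the number of units is φ(2117). φ is multiplicative, with φ(p^e) = p^e − p^(e−1). Factorise 2117 = 29 · 73. Then
  φ(2117) = (29 − 1) · (73 − 1) = 28 · 72 = 2016.

Final answer: Z/2117Z has φ(2117) = 2016 units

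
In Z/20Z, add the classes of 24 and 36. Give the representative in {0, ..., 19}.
0

Reduce the summands first: 24 ≡ 4, 36 ≡ 16 (mod 20), so 24 + 36 ≡ 4 + 16 (mod 20). 4 + 16 = 20; 20 = 1·20 + 0, so (24 + 36) mod 20 = 0.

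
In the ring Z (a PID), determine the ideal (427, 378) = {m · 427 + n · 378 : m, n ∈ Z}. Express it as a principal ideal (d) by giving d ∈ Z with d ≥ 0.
In the PID Z, (a, b) is generated by gcd(a, b). Compute gcd(427, 378) with the extended Euclidean algorithm, tracking rows (r, s, t) with s·427 + t·378 = r:
  row A: (427, 1, 0)   [1·427 + 0·378 = 427]
  row B: (378, 0, 1)   [0·427 + 1·378 = 378]
  427 = 1·378 + 49   → row C = row A − 1·row B = (49, 1, −1)   [check: 1·427 − 1·378 = 49]
  378 = 7·49 + 35   → row D = row B − 7·row C = (35, −7, 8)   [check: −7·427 + 8·378 = 35]
  49 = 1·35 + 14   → row E = row C − 1·row D = (14, 8, −9)   [check: 8·427 − 9·378 = 14]
  35 = 2·14 + 7   → row F = row D − 2·row E = (7, −23, 26)   [check: −23·427 + 26·378 = 7]
  14 = 2·7 + 0   → remainder 0, stop. gcd = 7 (last nonzero row F).
So gcd(427, 378) = 7, with Bézout identity −23·427 + 26·378 = 7. Containment (⊇): the Bézout identity exhibits 7 as an element of (427, 378), giving (7) ⊆ (427, 378). Containment (⊆): since 7 | 427 and 7 | 378 (427 = 7·61, 378 = 7·54), every Z-linear combination of 427 and 378 is divisible by 7, so (427, 378) ⊆ (7). Therefore (427, 378) = (7), d = 7.

Final answer: (427, 378) = (7); d = 7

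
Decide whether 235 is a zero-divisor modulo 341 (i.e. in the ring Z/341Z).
gcd(235, 341) = 1, so 235 is a unit in Z/341Z (it has a multiplicative inverse). A unit cannot be a zero-divisor: if 235·b ≡ 0 then multiplying both sides by 235^(−1) gives b ≡ 0. So 235 is not a zero-divisor.

Final answer: NO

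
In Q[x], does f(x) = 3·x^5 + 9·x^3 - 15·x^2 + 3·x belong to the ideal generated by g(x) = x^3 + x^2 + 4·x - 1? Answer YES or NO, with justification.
YES

In Q[x] the ideal (g) consists of all multiples of g, so f ∈ (g) iff g | f, i.e. iff the remainder of f on division by g is 0. Divide f by g (g is monic, so eliminate the leading term of the running remainder at each step):
  leading term 3·x^5: subtract (3·x^2)·g(x) = 3·x^5 + 3·x^4 + 12·x^3 - 3·x^2, leaving -3·x^4 - 3·x^3 - 12·x^2 + 3·x
  leading term -3·x^4: subtract (-3·x)·g(x) = -3·x^4 - 3·x^3 - 12·x^2 + 3·x, leaving 0
The remainder is 0, so f(x) = g(x) · h(x) with h(x) = 3·x^2 - 3·x. Hence g | f, i.e. f ∈ (g).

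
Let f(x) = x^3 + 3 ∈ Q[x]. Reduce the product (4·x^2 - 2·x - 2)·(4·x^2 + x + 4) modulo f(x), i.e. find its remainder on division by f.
First multiply in Q[x] without reducing: a · b = 16·x^4 - 4·x^3 + 6·x^2 - 10·x - 8. Now divide by f(x) = x^3 + 3, eliminating the leading term at each step:
  leading term 16·x^4: subtract (16·x)·f(x) = 16·x^4 + 48·x, leaving -4·x^3 + 6·x^2 - 58·x - 8
  leading term -4·x^3: subtract (-4)·f(x) = -4·x^3 - 12, leaving 6·x^2 - 58·x + 4
The degree is now < 3, so this is the remainder. Hence a · b ≡ 6·x^2 - 58·x + 4 in Q[x]/(f).

Final answer: a · b ≡ 6·x^2 - 58·x + 4 (mod f(x))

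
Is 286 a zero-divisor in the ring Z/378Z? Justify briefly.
YES

gcd(286, 378) = 2 > 1, so 286 is not a unit in Z/378Z. In Z/nZ every nonzero non-unit is a zero-divisor: explicitly, take b = 378/gcd = 189 ≠ 0 (mod 378); then 286·189 = 54054 = 143·378, i.e. 286·189 ≡ 0 (mod 378). So 286 is a zero-divisor.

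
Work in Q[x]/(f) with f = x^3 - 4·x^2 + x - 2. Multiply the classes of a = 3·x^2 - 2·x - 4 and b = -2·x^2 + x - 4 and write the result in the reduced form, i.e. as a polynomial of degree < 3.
a · b ≡ -68·x^2 + 9·x - 18 (mod f(x))

First multiply in Q[x] without reducing: a · b = -6·x^4 + 7·x^3 - 6·x^2 + 4·x + 16. Now divide by f(x) = x^3 - 4·x^2 + x - 2, eliminating the leading term at each step:
  leading term -6·x^4: subtract (-6·x)·f(x) = -6·x^4 + 24·x^3 - 6·x^2 + 12·x, leaving -17·x^3 - 8·x + 16
  leading term -17·x^3: subtract (-17)·f(x) = -17·x^3 + 68·x^2 - 17·x + 34, leaving -68·x^2 + 9·x - 18
The degree is now < 3, so this is the remainder. Hence a · b ≡ -68·x^2 + 9·x - 18 in Q[x]/(f).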